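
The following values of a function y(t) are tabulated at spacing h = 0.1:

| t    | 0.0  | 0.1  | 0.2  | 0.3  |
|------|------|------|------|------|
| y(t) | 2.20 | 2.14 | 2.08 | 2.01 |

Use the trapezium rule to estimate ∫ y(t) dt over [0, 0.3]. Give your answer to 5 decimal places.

0.63250

h = 0.1, n = 3.
(h/2)·[y₀ + 2y₁ + 2y₂ + y₃] = 0.05·(12.65) = 0.63250.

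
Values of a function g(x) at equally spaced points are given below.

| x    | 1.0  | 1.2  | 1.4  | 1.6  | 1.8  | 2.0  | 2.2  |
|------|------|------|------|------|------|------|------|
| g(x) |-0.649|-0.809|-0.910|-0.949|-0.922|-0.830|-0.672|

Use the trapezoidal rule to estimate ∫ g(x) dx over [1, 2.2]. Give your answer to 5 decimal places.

h = 0.2, n = 6.
(h/2)·[y₀ + 2y₁ + 2y₂ + 2y₃ + 2y₄ + 2y₅ + y₆] = 0.1·(-10.161) = -1.01610.

-1.01610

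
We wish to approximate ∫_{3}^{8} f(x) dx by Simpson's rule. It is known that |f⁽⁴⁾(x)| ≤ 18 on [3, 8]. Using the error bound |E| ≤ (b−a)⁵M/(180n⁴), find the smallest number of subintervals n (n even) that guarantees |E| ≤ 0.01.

Need 56250/(180n⁴) ≤ 0.01.
n⁴ ≥ 56250/(180·0.01) = 31250 ⇒ n ≥ 13.2957, so the smallest even n is 14. (n must be even for Simpson's rule.)

14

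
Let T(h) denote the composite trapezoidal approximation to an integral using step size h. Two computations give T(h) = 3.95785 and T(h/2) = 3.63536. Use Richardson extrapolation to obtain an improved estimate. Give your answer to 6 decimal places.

R = (4·T(h/2) − T(h)) / 3 = (4·3.63536 − 3.95785)/3 = (10.58359)/3 = 3.527863.

3.527863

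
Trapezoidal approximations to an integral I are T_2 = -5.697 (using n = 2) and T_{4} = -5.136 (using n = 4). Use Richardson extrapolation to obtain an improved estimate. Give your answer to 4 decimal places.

R = (4·T_{4} − T_2) / 3 = (4·(-5.136) − (-5.697))/3 = (-14.847)/3 = -4.9490.

-4.9490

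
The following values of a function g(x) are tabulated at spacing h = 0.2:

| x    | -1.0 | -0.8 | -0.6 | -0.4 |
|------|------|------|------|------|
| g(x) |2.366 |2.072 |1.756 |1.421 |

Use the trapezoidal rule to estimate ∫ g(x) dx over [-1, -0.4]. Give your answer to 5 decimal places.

h = 0.2, n = 3.
(h/2)·[y₀ + 2y₁ + 2y₂ + y₃] = 0.1·(11.443) = 1.14430.

1.14430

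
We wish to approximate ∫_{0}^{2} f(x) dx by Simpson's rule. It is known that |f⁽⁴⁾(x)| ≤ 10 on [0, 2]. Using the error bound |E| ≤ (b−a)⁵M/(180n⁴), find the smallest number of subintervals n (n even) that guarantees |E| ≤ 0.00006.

14

Need 320/(180n⁴) ≤ 0.00006.
n⁴ ≥ 320/(180·0.00006) = 29629.6 ⇒ n ≥ 13.1199, so the smallest even n is 14. (n must be even for Simpson's rule.)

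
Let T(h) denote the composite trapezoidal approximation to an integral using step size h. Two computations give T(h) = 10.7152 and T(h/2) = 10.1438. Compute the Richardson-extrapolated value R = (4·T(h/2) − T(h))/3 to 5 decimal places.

9.95333

R = (4·T(h/2) − T(h)) / 3 = (4·10.1438 − 10.7152)/3 = (29.8600)/3 = 9.95333.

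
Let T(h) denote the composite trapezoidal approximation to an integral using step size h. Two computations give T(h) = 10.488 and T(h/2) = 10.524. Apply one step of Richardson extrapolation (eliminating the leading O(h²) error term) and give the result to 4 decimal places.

R = (4·T(h/2) − T(h)) / 3 = (4·10.524 − 10.488)/3 = (31.608)/3 = 10.5360.

10.5360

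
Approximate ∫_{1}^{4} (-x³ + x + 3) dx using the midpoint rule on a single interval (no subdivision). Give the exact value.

-30.375

M = (b−a)·f(2.5) = 3·(-10.125) = -30.375.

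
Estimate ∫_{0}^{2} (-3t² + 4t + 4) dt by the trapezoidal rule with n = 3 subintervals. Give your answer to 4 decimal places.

7.5556

h = (2 − 0)/3 = 0.666667.
Nodes t₀,…,t₃ = 0, 0.666667, 1.333333, 2.
f(t) = -3t² + 4t + 4: f₀=4, f₁=5.333333, f₂=4, f₃=0.
(h/2)·[f₀ + 2f₁ + 2f₂ + f₃] = 0.333333·(22.666667) = 7.5556.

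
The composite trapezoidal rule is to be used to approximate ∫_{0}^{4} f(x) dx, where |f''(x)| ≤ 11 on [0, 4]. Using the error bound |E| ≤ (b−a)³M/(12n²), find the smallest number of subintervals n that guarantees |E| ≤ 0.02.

Need 704/(12n²) ≤ 0.02.
n² ≥ 704/(12·0.02) = 2933.33 ⇒ n ≥ 54.1603, so the smallest n is 55.

55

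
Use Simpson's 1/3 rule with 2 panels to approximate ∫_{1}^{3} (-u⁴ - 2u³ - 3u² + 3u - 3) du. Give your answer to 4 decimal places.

h = (3 − 1)/2 = 1.
Nodes u₀,…,u₂ = 1, 2, 3.
f(u) = -u⁴ - 2u³ - 3u² + 3u - 3: f₀=-6, f₁=-41, f₂=-156.
(h/3)·[f₀ + 4f₁ + f₂] = 0.333333·(-326) = -108.6667.

-108.6667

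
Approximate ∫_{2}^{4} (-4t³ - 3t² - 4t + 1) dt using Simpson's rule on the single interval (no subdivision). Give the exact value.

-318

S = (b−a)/6 · [f(2) + 4f(3) + f(4)] = 0.333333·[(-51) + 4·(-146) + (-319)] = -318.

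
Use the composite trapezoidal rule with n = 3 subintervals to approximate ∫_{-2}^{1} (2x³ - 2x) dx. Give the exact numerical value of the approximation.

-6

h = (1 − (-2))/3 = 1.
Nodes x₀,…,x₃ = -2, -1, 0, 1.
f(x) = 2x³ - 2x: f₀=-12, f₁=0, f₂=0, f₃=0.
(h/2)·[f₀ + 2f₁ + 2f₂ + f₃] = 0.5·(-12) = -6.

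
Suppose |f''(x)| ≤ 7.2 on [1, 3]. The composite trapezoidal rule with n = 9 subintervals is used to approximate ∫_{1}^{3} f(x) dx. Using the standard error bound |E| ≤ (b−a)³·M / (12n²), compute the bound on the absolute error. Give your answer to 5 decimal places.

0.05926

|E| ≤ (2)³·7.2 / (12·9²) = 57.6/972 = 0.05926.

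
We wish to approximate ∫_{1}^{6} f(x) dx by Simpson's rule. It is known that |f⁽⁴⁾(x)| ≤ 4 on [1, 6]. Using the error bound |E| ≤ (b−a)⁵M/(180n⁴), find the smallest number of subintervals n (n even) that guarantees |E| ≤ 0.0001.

30

Need 12500/(180n⁴) ≤ 0.0001.
n⁴ ≥ 12500/(180·0.0001) = 694444 ⇒ n ≥ 28.8675, so the smallest even n is 30. (n must be even for Simpson's rule.)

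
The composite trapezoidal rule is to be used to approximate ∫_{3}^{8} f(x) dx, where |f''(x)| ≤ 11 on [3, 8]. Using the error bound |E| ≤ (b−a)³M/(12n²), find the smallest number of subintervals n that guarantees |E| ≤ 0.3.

Need 1375/(12n²) ≤ 0.3.
n² ≥ 1375/(12·0.3) = 381.944 ⇒ n ≥ 19.5434, so the smallest n is 20.

20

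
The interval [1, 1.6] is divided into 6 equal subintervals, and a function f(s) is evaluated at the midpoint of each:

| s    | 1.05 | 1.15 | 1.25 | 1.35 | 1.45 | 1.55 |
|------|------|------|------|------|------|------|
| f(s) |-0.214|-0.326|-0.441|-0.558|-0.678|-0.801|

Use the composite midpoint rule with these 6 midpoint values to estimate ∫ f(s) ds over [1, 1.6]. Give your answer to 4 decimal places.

h = 0.1, n = 6.
h·[y(m₁) + y(m₂) + y(m₃) + y(m₄) + y(m₅) + y(m₆)] = 0.1·(-3.018) = -0.3018.

-0.3018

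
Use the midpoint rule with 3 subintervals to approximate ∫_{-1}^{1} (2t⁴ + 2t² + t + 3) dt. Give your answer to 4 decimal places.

h = (1 − (-1))/3 = 0.666667.
Midpoints m₁,…,m₃ = -0.666667, 0, 0.666667.
f(m₁)=3.617284, f(m₂)=3, f(m₃)=4.950617.
h·[f(m₁) + f(m₂) + f(m₃)] = 0.666667·(11.567901) = 7.7119.

7.7119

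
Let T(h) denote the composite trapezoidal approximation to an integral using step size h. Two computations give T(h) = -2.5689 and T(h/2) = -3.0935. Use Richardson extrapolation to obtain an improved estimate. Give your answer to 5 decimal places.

-3.26837

R = (4·T(h/2) − T(h)) / 3 = (4·(-3.0935) − (-2.5689))/3 = (-9.8051)/3 = -3.26837.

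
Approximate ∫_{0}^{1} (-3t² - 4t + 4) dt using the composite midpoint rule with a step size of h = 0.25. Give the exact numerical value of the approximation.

1.015625

h = (1 − 0)/4 = 0.25.
Midpoints m₁,…,m₄ = 0.125, 0.375, 0.625, 0.875.
f(m₁)=3.453125, f(m₂)=2.078125, f(m₃)=0.328125, f(m₄)=-1.796875.
h·[f(m₁) + f(m₂) + f(m₃) + f(m₄)] = 0.25·(4.0625) = 1.015625.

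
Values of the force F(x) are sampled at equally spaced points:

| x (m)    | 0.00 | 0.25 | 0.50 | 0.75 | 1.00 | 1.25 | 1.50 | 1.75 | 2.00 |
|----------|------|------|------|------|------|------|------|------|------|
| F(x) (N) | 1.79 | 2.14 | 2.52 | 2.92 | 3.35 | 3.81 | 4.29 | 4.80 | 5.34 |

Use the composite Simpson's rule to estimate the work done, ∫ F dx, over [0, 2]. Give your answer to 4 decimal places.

h = 0.25, n = 8.
(h/3)·[y₀ + 4y₁ + 2y₂ + 4y₃ + 2y₄ + 4y₅ + 2y₆ + 4y₇ + y₈] = 0.083333·(82.13) = 6.8442.

6.8442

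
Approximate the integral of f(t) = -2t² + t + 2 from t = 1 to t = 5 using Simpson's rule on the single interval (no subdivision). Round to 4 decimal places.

-62.6667

S = (b−a)/6 · [f(1) + 4f(3) + f(5)] = 0.666667·[1 + 4·(-13) + (-43)] = -62.6667.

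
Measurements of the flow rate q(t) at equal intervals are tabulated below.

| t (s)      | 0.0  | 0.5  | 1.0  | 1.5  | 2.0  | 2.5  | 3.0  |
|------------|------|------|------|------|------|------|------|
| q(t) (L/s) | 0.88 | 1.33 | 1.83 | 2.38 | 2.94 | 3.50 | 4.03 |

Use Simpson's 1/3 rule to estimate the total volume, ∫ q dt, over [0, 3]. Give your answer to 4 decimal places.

h = 0.5, n = 6.
(h/3)·[y₀ + 4y₁ + 2y₂ + 4y₃ + 2y₄ + 4y₅ + y₆] = 0.166667·(43.29) = 7.2150.

7.2150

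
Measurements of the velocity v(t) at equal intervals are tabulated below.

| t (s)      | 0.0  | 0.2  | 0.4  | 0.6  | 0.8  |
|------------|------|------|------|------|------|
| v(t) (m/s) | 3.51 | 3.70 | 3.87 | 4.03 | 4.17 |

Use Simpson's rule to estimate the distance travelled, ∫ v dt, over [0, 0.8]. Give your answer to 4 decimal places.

3.0893

h = 0.2, n = 4.
(h/3)·[y₀ + 4y₁ + 2y₂ + 4y₃ + y₄] = 0.066667·(46.34) = 3.0893.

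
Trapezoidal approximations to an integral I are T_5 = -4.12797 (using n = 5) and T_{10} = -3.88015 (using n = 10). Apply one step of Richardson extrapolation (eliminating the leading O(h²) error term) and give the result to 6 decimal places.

-3.797543

R = (4·T_{10} − T_5) / 3 = (4·(-3.88015) − (-4.12797))/3 = (-11.39263)/3 = -3.797543.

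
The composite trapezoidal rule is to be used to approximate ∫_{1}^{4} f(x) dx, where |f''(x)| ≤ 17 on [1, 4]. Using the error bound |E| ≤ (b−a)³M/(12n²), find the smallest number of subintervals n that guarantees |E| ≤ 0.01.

62

Need 459/(12n²) ≤ 0.01.
n² ≥ 459/(12·0.01) = 3825 ⇒ n ≥ 61.8466, so the smallest n is 62.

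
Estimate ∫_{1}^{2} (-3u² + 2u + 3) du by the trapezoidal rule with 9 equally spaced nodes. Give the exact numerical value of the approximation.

-1.0078125

h = (2 − 1)/8 = 0.125.
Nodes u₀,…,u₈ = 1, 1.125, 1.25, 1.375, 1.5, 1.625, 1.75, 1.875, 2.
f(u) = -3u² + 2u + 3: f₀=2, f₁=1.453125, f₂=0.8125, f₃=0.078125, f₄=-0.75, f₅=-1.671875, f₆=-2.6875, f₇=-3.796875, f₈=-5.
(h/2)·[f₀ + 2f₁ + 2f₂ + 2f₃ + 2f₄ + 2f₅ + 2f₆ + 2f₇ + f₈] = 0.0625·(-16.125) = -1.0078125.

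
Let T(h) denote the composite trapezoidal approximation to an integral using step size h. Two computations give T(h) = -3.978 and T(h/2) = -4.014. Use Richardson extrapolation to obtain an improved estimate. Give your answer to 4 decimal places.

R = (4·T(h/2) − T(h)) / 3 = (4·(-4.014) − (-3.978))/3 = (-12.078)/3 = -4.0260.

-4.0260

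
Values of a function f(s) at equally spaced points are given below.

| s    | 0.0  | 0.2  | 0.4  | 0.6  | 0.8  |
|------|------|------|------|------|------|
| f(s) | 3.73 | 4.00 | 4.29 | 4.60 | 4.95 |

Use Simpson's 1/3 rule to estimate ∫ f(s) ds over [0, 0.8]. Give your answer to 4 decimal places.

3.4440

h = 0.2, n = 4.
(h/3)·[y₀ + 4y₁ + 2y₂ + 4y₃ + y₄] = 0.066667·(51.66) = 3.4440.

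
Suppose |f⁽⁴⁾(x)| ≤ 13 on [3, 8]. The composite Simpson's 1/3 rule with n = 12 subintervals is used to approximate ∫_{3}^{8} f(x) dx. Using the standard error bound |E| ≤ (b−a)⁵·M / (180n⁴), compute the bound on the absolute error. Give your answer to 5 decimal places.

|E| ≤ (5)⁵·13 / (180·12⁴) = 40625/3732480 = 0.01088.

0.01088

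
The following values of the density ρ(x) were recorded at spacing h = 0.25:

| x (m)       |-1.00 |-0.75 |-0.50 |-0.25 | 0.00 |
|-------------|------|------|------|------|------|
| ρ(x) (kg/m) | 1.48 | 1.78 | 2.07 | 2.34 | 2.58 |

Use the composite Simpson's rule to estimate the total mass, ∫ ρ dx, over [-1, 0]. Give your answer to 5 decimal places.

2.05667

h = 0.25, n = 4.
(h/3)·[y₀ + 4y₁ + 2y₂ + 4y₃ + y₄] = 0.083333·(24.68) = 2.05667.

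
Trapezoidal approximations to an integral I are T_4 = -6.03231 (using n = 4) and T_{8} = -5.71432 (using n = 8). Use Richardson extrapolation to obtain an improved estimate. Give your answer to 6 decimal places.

-5.608323

R = (4·T_{8} − T_4) / 3 = (4·(-5.71432) − (-6.03231))/3 = (-16.82497)/3 = -5.608323.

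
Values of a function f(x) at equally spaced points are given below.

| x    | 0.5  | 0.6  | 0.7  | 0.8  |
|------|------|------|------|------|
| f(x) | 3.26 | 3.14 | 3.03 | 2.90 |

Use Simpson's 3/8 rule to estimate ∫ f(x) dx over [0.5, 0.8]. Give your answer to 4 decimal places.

h = 0.1, n = 3.
(3h/8)·[y₀ + 3y₁ + 3y₂ + y₃] = 0.0375·(24.67) = 0.9251.

0.9251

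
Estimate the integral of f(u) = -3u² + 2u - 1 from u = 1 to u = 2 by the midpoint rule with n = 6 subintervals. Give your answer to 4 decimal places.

-4.9931

h = (2 − 1)/6 = 0.166667.
Midpoints m₁,…,m₆ = 1.083333, 1.25, 1.416667, 1.583333, 1.75, 1.916667.
f(m₁)=-2.354167, f(m₂)=-3.1875, f(m₃)=-4.1875, f(m₄)=-5.354167, f(m₅)=-6.6875, f(m₆)=-8.1875.
h·[f(m₁) + f(m₂) + f(m₃) + f(m₄) + f(m₅) + f(m₆)] = 0.166667·(-29.958333) = -4.9931.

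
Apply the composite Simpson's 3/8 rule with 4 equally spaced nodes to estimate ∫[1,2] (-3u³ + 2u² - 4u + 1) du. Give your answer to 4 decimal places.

h = (2 − 1)/3 = 0.333333.
Nodes u₀,…,u₃ = 1, 1.333333, 1.666667, 2.
f(u) = -3u³ + 2u² - 4u + 1: f₀=-4, f₁=-7.888889, f₂=-14, f₃=-23.
(3h/8)·[f₀ + 3f₁ + 3f₂ + f₃] = 0.125·(-92.666667) = -11.5833.

-11.5833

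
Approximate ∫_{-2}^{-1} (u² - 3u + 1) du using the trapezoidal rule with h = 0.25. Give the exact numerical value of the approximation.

h = (-1 − (-2))/4 = 0.25.
Nodes u₀,…,u₄ = -2, -1.75, -1.5, -1.25, -1.
f(u) = u² - 3u + 1: f₀=11, f₁=9.3125, f₂=7.75, f₃=6.3125, f₄=5.
(h/2)·[f₀ + 2f₁ + 2f₂ + 2f₃ + f₄] = 0.125·(62.75) = 7.84375.

7.84375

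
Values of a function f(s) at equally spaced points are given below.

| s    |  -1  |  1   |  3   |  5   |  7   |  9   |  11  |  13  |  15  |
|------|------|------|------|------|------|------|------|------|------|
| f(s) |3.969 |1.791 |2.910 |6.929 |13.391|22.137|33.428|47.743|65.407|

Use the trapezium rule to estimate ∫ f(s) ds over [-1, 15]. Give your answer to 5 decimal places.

h = 2, n = 8.
(h/2)·[y₀ + 2y₁ + 2y₂ + 2y₃ + 2y₄ + 2y₅ + 2y₆ + 2y₇ + y₈] = 1·(326.034) = 326.03400.

326.03400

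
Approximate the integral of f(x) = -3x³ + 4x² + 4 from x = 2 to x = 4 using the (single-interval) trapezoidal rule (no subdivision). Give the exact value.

T = (b−a)/2 · [f(2) + f(4)] = 1·[(-4) + (-124)] = -128.

-128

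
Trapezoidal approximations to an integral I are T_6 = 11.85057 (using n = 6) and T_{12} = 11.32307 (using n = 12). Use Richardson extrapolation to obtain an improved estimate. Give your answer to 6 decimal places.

11.147237

R = (4·T_{12} − T_6) / 3 = (4·11.32307 − 11.85057)/3 = (33.44171)/3 = 11.147237.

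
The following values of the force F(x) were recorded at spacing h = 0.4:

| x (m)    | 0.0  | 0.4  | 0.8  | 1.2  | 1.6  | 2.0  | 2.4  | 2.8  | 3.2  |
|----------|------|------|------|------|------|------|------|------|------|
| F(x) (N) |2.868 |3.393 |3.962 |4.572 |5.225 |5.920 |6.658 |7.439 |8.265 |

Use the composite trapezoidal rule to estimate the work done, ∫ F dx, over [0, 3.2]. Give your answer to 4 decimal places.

17.0942

h = 0.4, n = 8.
(h/2)·[y₀ + 2y₁ + 2y₂ + 2y₃ + 2y₄ + 2y₅ + 2y₆ + 2y₇ + y₈] = 0.2·(85.471) = 17.0942.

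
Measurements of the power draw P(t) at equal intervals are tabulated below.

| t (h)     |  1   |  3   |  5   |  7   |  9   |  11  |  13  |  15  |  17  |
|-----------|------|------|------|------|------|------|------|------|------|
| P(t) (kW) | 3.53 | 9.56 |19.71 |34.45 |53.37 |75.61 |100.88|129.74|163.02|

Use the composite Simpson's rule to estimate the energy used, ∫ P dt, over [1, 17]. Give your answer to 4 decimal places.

1007.9400

h = 2, n = 8.
(h/3)·[y₀ + 4y₁ + 2y₂ + 4y₃ + 2y₄ + 4y₅ + 2y₆ + 4y₇ + y₈] = 0.666667·(1511.91) = 1007.9400.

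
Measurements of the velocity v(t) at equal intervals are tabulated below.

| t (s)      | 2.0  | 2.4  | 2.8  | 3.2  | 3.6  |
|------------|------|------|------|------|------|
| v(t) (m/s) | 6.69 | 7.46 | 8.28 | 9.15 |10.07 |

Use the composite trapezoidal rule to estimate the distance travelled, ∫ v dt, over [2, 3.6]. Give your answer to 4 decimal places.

13.3080

h = 0.4, n = 4.
(h/2)·[y₀ + 2y₁ + 2y₂ + 2y₃ + y₄] = 0.2·(66.54) = 13.3080.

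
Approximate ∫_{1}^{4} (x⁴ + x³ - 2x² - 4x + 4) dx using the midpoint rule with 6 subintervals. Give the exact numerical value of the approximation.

h = (4 − 1)/6 = 0.5.
Midpoints m₁,…,m₆ = 1.25, 1.75, 2.25, 2.75, 3.25, 3.75.
f(m₁)=0.26953125, f(m₂)=5.61328125, f(m₃)=21.89453125, f(m₄)=55.86328125, f(m₅)=115.76953125, f(m₆)=211.36328125.
h·[f(m₁) + f(m₂) + f(m₃) + f(m₄) + f(m₅) + f(m₆)] = 0.5·(410.7734375) = 205.38671875.

205.38671875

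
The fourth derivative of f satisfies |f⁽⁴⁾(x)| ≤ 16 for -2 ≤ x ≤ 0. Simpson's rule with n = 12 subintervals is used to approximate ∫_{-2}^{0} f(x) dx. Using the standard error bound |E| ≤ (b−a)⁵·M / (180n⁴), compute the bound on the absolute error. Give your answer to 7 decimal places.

|E| ≤ (2)⁵·16 / (180·12⁴) = 512/3732480 = 0.0001372.

0.0001372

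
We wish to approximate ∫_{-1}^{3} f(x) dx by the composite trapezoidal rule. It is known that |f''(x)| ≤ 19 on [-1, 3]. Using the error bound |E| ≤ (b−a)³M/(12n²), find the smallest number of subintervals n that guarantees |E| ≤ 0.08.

Need 1216/(12n²) ≤ 0.08.
n² ≥ 1216/(12·0.08) = 1266.67 ⇒ n ≥ 35.5903, so the smallest n is 36.

36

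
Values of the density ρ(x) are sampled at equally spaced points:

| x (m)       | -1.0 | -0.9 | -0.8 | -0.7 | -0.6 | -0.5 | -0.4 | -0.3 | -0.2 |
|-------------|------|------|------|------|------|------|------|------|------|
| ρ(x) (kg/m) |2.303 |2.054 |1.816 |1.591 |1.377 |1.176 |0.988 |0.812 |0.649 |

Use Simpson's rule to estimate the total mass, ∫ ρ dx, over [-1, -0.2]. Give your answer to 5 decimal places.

h = 0.1, n = 8.
(h/3)·[y₀ + 4y₁ + 2y₂ + 4y₃ + 2y₄ + 4y₅ + 2y₆ + 4y₇ + y₈] = 0.033333·(33.846) = 1.12820.

1.12820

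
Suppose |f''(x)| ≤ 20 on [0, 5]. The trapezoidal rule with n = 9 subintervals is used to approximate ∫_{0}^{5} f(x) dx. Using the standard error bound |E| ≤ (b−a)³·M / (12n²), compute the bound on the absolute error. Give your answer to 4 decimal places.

2.5720

|E| ≤ (5)³·20 / (12·9²) = 2500/972 = 2.5720.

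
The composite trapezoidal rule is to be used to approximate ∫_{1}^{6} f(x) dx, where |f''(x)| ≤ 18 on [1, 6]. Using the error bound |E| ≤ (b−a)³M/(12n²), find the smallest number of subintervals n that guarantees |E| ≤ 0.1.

44

Need 2250/(12n²) ≤ 0.1.
n² ≥ 2250/(12·0.1) = 1875 ⇒ n ≥ 43.3013, so the smallest n is 44.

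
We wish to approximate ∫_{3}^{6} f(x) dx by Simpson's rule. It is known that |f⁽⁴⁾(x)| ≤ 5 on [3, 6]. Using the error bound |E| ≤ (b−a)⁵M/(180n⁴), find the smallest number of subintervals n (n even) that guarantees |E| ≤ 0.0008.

10

Need 1215/(180n⁴) ≤ 0.0008.
n⁴ ≥ 1215/(180·0.0008) = 8437.5 ⇒ n ≥ 9.5841, so the smallest even n is 10. (n must be even for Simpson's rule.)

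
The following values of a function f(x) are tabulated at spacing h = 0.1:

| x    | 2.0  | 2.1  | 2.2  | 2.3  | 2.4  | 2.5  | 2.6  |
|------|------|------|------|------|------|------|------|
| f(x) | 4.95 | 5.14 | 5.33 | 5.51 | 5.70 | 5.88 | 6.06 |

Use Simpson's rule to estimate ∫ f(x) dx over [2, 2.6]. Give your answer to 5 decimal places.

3.30633

h = 0.1, n = 6.
(h/3)·[y₀ + 4y₁ + 2y₂ + 4y₃ + 2y₄ + 4y₅ + y₆] = 0.033333·(99.19) = 3.30633.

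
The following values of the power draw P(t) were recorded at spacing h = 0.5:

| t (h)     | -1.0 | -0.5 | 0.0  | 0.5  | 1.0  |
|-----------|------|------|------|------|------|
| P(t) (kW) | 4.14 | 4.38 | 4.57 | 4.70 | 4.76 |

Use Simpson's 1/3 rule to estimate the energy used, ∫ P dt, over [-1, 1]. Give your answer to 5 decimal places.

9.06000

h = 0.5, n = 4.
(h/3)·[y₀ + 4y₁ + 2y₂ + 4y₃ + y₄] = 0.166667·(54.36) = 9.06000.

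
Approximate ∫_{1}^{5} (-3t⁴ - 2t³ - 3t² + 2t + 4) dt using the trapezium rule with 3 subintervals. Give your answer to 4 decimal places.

-2514.4691

h = (5 − 1)/3 = 1.333333.
Nodes t₀,…,t₃ = 1, 2.333333, 3.666667, 5.
f(t) = -3t⁴ - 2t³ - 3t² + 2t + 4: f₀=-2, f₁=-122, f₂=-669.851852, f₃=-2186.
(h/2)·[f₀ + 2f₁ + 2f₂ + f₃] = 0.666667·(-3771.703704) = -2514.4691.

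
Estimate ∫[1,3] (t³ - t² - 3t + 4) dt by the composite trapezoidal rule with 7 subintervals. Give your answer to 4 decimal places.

7.4694

h = (3 − 1)/7 = 0.285714.
Nodes t₀,…,t₇ = 1, 1.285714, 1.571429, 1.857143, 2.142857, 2.428571, 2.714286, 3.
f(t) = t³ - t² - 3t + 4: f₀=1, f₁=0.615160, f₂=0.696793, f₃=1.384840, f₄=2.819242, f₅=5.139942, f₆=8.486880, f₇=13.
(h/2)·[f₀ + 2f₁ + 2f₂ + 2f₃ + 2f₄ + 2f₅ + 2f₆ + f₇] = 0.142857·(52.285714) = 7.4694.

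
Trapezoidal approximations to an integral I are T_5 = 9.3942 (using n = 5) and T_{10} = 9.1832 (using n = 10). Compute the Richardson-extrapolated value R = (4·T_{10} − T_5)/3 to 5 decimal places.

9.11287

R = (4·T_{10} − T_5) / 3 = (4·9.1832 − 9.3942)/3 = (27.3386)/3 = 9.11287.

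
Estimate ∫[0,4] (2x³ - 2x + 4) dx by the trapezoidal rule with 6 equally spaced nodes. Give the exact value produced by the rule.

h = (4 − 0)/5 = 0.8.
Nodes x₀,…,x₅ = 0, 0.8, 1.6, 2.4, 3.2, 4.
f(x) = 2x³ - 2x + 4: f₀=4, f₁=3.424, f₂=8.992, f₃=26.848, f₄=63.136, f₅=124.
(h/2)·[f₀ + 2f₁ + 2f₂ + 2f₃ + 2f₄ + f₅] = 0.4·(332.8) = 133.12.

133.12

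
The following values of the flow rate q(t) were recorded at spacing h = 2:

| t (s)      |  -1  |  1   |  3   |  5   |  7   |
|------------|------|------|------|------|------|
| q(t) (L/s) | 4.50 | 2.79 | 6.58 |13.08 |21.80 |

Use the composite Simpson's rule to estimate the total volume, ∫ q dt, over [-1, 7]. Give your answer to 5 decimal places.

68.62667

h = 2, n = 4.
(h/3)·[y₀ + 4y₁ + 2y₂ + 4y₃ + y₄] = 0.666667·(102.94) = 68.62667.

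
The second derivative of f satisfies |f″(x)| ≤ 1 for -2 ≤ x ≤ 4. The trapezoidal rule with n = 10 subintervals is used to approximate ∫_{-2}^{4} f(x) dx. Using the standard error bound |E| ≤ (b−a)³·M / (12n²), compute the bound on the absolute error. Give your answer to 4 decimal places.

|E| ≤ (6)³·1 / (12·10²) = 216/1200 = 0.1800.

0.1800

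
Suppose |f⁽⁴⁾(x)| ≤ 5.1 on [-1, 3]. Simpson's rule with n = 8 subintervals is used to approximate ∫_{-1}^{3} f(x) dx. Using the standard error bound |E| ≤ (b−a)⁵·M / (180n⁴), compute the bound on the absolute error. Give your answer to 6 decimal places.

|E| ≤ (4)⁵·5.1 / (180·8⁴) = 5222.4/737280 = 0.007083.

0.007083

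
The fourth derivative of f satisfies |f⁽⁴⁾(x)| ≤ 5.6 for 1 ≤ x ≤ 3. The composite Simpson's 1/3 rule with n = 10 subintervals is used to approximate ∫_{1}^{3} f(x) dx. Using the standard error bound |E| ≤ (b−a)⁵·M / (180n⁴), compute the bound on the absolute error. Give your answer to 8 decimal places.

|E| ≤ (2)⁵·5.6 / (180·10⁴) = 179.2/1800000 = 0.00009956.

0.00009956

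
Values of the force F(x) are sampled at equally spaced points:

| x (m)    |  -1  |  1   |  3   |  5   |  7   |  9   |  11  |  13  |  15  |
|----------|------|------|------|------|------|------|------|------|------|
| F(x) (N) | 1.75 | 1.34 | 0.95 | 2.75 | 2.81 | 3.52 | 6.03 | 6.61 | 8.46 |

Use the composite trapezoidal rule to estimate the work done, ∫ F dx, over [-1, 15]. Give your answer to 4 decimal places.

h = 2, n = 8.
(h/2)·[y₀ + 2y₁ + 2y₂ + 2y₃ + 2y₄ + 2y₅ + 2y₆ + 2y₇ + y₈] = 1·(58.23) = 58.2300.

58.2300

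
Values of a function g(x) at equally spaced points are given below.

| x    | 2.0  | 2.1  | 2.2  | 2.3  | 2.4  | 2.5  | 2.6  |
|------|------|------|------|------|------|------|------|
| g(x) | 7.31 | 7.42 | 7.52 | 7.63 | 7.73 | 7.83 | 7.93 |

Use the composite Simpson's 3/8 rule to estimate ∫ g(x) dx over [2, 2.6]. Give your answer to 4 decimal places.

h = 0.1, n = 6.
(3h/8)·[y₀ + 3y₁ + 3y₂ + 2y₃ + 3y₄ + 3y₅ + y₆] = 0.0375·(122.00) = 4.5750.

4.5750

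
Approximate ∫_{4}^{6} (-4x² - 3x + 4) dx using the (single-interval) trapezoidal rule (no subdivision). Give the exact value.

-230

T = (b−a)/2 · [f(4) + f(6)] = 1·[(-72) + (-158)] = -230.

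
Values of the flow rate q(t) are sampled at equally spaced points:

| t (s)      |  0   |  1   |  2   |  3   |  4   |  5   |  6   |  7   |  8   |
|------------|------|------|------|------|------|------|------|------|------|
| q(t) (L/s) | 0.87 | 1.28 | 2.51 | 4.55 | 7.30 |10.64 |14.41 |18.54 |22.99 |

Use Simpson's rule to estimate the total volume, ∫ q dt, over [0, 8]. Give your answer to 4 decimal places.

h = 1, n = 8.
(h/3)·[y₀ + 4y₁ + 2y₂ + 4y₃ + 2y₄ + 4y₅ + 2y₆ + 4y₇ + y₈] = 0.333333·(212.34) = 70.7800.

70.7800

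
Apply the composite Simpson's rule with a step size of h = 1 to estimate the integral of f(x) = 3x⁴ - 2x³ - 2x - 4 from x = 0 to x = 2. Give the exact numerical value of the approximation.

0

h = (2 − 0)/2 = 1.
Nodes x₀,…,x₂ = 0, 1, 2.
f(x) = 3x⁴ - 2x³ - 2x - 4: f₀=-4, f₁=-5, f₂=24.
(h/3)·[f₀ + 4f₁ + f₂] = 0.333333·(0) = 0.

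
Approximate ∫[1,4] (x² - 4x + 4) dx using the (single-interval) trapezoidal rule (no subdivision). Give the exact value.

7.5

T = (b−a)/2 · [f(1) + f(4)] = 1.5·[1 + 4] = 7.5.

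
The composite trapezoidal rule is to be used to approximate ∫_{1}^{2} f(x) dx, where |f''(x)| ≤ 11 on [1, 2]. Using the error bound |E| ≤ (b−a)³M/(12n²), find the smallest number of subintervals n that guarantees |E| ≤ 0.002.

Need 11/(12n²) ≤ 0.002.
n² ≥ 11/(12·0.002) = 458.333 ⇒ n ≥ 21.4087, so the smallest n is 22.

22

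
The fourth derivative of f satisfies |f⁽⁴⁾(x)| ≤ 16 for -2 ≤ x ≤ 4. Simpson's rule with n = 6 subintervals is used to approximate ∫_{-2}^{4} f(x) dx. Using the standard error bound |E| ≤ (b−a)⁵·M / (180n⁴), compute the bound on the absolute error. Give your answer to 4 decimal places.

|E| ≤ (6)⁵·16 / (180·6⁴) = 124416/233280 = 0.5333.

0.5333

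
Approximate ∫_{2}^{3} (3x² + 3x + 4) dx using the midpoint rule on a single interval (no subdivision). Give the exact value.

30.25

M = (b−a)·f(2.5) = 1·(30.25) = 30.25.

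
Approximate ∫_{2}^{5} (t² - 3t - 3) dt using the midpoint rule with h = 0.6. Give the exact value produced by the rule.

h = (5 − 2)/5 = 0.6.
Midpoints m₁,…,m₅ = 2.3, 2.9, 3.5, 4.1, 4.7.
f(m₁)=-4.61, f(m₂)=-3.29, f(m₃)=-1.25, f(m₄)=1.51, f(m₅)=4.99.
h·[f(m₁) + f(m₂) + f(m₃) + f(m₄) + f(m₅)] = 0.6·(-2.65) = -1.59.

-1.59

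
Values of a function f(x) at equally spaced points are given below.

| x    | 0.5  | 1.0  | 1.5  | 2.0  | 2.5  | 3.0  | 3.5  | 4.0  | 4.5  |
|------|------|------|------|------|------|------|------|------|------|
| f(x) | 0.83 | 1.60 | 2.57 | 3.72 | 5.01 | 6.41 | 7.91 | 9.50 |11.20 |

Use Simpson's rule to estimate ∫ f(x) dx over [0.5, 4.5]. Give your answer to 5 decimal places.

h = 0.5, n = 8.
(h/3)·[y₀ + 4y₁ + 2y₂ + 4y₃ + 2y₄ + 4y₅ + 2y₆ + 4y₇ + y₈] = 0.166667·(127.93) = 21.32167.

21.32167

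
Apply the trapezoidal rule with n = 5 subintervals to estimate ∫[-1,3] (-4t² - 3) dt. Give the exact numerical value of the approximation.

h = (3 − (-1))/5 = 0.8.
Nodes t₀,…,t₅ = -1, -0.2, 0.6, 1.4, 2.2, 3.
f(t) = -4t² - 3: f₀=-7, f₁=-3.16, f₂=-4.44, f₃=-10.84, f₄=-22.36, f₅=-39.
(h/2)·[f₀ + 2f₁ + 2f₂ + 2f₃ + 2f₄ + f₅] = 0.4·(-127.6) = -51.04.

-51.04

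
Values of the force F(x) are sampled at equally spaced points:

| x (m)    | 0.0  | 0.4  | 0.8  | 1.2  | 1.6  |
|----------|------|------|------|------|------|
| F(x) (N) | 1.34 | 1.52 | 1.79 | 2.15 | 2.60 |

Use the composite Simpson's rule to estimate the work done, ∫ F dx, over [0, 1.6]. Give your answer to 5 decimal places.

h = 0.4, n = 4.
(h/3)·[y₀ + 4y₁ + 2y₂ + 4y₃ + y₄] = 0.133333·(22.20) = 2.96000.

2.96000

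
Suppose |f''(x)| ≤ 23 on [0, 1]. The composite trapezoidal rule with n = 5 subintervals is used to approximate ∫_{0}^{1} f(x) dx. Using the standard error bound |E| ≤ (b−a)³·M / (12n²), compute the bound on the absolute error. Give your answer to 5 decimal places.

0.07667

|E| ≤ (1)³·23 / (12·5²) = 23/300 = 0.07667.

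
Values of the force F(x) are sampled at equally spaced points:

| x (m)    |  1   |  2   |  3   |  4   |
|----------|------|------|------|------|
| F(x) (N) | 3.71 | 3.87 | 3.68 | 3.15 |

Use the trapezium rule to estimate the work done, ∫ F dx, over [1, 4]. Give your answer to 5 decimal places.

10.98000

h = 1, n = 3.
(h/2)·[y₀ + 2y₁ + 2y₂ + y₃] = 0.5·(21.96) = 10.98000.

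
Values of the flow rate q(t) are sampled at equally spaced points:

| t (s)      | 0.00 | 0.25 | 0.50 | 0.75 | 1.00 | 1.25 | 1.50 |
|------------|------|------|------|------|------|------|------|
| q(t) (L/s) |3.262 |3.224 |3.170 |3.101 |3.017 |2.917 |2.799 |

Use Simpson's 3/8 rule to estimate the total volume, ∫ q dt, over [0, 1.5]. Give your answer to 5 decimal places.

h = 0.25, n = 6.
(3h/8)·[y₀ + 3y₁ + 3y₂ + 2y₃ + 3y₄ + 3y₅ + y₆] = 0.09375·(49.247) = 4.61691.

4.61691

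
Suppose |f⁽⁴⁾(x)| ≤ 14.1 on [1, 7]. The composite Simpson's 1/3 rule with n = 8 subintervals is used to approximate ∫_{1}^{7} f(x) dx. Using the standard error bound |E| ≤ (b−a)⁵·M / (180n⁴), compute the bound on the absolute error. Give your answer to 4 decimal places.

|E| ≤ (6)⁵·14.1 / (180·8⁴) = 109641.6/737280 = 0.1487.

0.1487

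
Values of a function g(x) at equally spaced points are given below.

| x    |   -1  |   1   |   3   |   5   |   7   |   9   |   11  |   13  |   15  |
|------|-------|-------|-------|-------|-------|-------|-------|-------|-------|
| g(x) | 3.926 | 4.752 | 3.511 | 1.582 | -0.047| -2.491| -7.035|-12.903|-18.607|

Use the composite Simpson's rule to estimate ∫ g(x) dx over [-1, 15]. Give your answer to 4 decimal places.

-38.7087

h = 2, n = 8.
(h/3)·[y₀ + 4y₁ + 2y₂ + 4y₃ + 2y₄ + 4y₅ + 2y₆ + 4y₇ + y₈] = 0.666667·(-58.063) = -38.7087.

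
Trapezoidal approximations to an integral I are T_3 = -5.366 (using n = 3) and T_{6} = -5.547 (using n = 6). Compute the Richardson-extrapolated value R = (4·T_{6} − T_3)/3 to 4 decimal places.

R = (4·T_{6} − T_3) / 3 = (4·(-5.547) − (-5.366))/3 = (-16.822)/3 = -5.6073.

-5.6073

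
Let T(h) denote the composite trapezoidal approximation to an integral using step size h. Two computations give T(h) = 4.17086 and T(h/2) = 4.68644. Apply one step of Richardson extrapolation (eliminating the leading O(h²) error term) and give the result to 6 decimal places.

4.858300

R = (4·T(h/2) − T(h)) / 3 = (4·4.68644 − 4.17086)/3 = (14.57490)/3 = 4.858300.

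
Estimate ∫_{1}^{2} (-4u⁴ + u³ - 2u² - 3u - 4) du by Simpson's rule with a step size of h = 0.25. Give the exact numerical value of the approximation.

-34.21875

h = (2 − 1)/4 = 0.25.
Nodes u₀,…,u₄ = 1, 1.25, 1.5, 1.75, 2.
f(u) = -4u⁴ + u³ - 2u² - 3u - 4: f₀=-12, f₁=-18.6875, f₂=-29.875, f₃=-47.53125, f₄=-74.
(h/3)·[f₀ + 4f₁ + 2f₂ + 4f₃ + f₄] = 0.083333·(-410.625) = -34.21875.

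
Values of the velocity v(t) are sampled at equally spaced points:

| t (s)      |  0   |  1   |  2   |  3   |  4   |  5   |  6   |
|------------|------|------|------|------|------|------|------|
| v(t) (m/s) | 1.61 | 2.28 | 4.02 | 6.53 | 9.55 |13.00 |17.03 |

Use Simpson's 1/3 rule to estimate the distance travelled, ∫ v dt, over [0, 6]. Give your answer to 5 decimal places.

h = 1, n = 6.
(h/3)·[y₀ + 4y₁ + 2y₂ + 4y₃ + 2y₄ + 4y₅ + y₆] = 0.333333·(133.02) = 44.34000.

44.34000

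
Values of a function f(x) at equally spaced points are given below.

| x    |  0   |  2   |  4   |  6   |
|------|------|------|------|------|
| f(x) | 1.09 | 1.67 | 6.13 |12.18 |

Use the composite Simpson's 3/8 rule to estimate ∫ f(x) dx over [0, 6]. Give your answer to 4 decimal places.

h = 2, n = 3.
(3h/8)·[y₀ + 3y₁ + 3y₂ + y₃] = 0.75·(36.67) = 27.5025.

27.5025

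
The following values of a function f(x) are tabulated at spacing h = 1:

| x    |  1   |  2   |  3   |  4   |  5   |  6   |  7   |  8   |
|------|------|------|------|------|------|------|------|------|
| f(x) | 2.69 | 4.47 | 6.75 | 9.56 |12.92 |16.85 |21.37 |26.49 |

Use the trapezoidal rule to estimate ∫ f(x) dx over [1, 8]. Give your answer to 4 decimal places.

86.5100

h = 1, n = 7.
(h/2)·[y₀ + 2y₁ + 2y₂ + 2y₃ + 2y₄ + 2y₅ + 2y₆ + y₇] = 0.5·(173.02) = 86.5100.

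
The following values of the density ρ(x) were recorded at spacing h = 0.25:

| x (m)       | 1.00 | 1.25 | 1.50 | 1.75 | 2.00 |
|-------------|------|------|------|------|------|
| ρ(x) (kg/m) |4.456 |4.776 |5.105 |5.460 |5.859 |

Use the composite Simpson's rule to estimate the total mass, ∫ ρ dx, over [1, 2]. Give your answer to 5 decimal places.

h = 0.25, n = 4.
(h/3)·[y₀ + 4y₁ + 2y₂ + 4y₃ + y₄] = 0.083333·(61.469) = 5.12242.

5.12242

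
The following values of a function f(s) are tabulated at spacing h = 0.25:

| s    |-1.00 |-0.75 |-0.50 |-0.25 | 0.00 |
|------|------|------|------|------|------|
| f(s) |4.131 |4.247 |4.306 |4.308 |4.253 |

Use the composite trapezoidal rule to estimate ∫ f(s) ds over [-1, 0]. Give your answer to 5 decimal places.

h = 0.25, n = 4.
(h/2)·[y₀ + 2y₁ + 2y₂ + 2y₃ + y₄] = 0.125·(34.106) = 4.26325.

4.26325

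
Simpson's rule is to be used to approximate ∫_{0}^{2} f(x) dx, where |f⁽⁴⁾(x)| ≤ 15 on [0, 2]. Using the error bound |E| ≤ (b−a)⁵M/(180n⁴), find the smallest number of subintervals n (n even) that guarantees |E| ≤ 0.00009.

Need 480/(180n⁴) ≤ 0.00009.
n⁴ ≥ 480/(180·0.00009) = 29629.6 ⇒ n ≥ 13.1199, so the smallest even n is 14. (n must be even for Simpson's rule.)

14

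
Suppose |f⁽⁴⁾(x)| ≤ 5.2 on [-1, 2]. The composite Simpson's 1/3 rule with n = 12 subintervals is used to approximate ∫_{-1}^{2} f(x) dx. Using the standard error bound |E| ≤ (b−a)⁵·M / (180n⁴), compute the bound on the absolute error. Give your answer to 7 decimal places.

|E| ≤ (3)⁵·5.2 / (180·12⁴) = 1263.6/3732480 = 0.0003385.

0.0003385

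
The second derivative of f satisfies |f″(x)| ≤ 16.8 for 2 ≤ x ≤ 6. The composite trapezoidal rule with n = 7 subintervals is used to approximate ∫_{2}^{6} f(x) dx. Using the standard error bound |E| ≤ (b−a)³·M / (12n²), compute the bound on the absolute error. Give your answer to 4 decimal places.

|E| ≤ (4)³·16.8 / (12·7²) = 1075.2/588 = 1.8286.

1.8286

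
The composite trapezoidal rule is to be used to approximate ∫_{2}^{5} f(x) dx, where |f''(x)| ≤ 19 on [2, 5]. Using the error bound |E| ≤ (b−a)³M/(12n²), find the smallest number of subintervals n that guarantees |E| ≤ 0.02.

47

Need 513/(12n²) ≤ 0.02.
n² ≥ 513/(12·0.02) = 2137.5 ⇒ n ≥ 46.2331, so the smallest n is 47.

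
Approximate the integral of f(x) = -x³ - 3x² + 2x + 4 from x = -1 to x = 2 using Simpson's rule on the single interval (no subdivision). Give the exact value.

2.25

S = (b−a)/6 · [f(-1) + 4f(0.5) + f(2)] = 0.5·[0 + 4·4.125 + (-12)] = 2.25.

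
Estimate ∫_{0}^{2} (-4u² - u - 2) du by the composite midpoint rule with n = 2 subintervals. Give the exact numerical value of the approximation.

h = (2 − 0)/2 = 1.
Midpoints m₁,…,m₂ = 0.5, 1.5.
f(m₁)=-3.5, f(m₂)=-12.5.
h·[f(m₁) + f(m₂)] = 1·(-16) = -16.

-16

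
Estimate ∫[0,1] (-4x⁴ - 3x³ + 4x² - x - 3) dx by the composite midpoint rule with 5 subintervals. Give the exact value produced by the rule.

h = (1 − 0)/5 = 0.2.
Midpoints m₁,…,m₅ = 0.1, 0.3, 0.5, 0.7, 0.9.
f(m₁)=-3.0634, f(m₂)=-3.0534, f(m₃)=-3.125, f(m₄)=-3.7294, f(m₅)=-5.4714.
h·[f(m₁) + f(m₂) + f(m₃) + f(m₄) + f(m₅)] = 0.2·(-18.4426) = -3.68852.

-3.68852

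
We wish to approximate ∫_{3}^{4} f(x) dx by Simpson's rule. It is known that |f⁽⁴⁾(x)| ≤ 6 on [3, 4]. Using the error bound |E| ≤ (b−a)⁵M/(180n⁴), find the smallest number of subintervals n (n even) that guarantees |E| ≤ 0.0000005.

18

Need 6/(180n⁴) ≤ 0.0000005.
n⁴ ≥ 6/(180·0.0000005) = 66666.7 ⇒ n ≥ 16.0686, so the smallest even n is 18. (n must be even for Simpson's rule.)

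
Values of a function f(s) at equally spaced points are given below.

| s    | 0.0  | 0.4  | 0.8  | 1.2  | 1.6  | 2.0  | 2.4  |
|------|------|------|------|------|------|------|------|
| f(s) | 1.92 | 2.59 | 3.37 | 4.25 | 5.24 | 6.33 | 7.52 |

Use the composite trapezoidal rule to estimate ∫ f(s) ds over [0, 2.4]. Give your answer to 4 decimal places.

h = 0.4, n = 6.
(h/2)·[y₀ + 2y₁ + 2y₂ + 2y₃ + 2y₄ + 2y₅ + y₆] = 0.2·(53.00) = 10.6000.

10.6000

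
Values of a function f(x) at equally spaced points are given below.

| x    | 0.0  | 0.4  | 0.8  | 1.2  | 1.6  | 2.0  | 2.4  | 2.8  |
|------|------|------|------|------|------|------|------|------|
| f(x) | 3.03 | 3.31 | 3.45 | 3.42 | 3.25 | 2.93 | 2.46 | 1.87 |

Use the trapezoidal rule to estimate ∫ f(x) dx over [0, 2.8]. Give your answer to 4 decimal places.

8.5080

h = 0.4, n = 7.
(h/2)·[y₀ + 2y₁ + 2y₂ + 2y₃ + 2y₄ + 2y₅ + 2y₆ + y₇] = 0.2·(42.54) = 8.5080.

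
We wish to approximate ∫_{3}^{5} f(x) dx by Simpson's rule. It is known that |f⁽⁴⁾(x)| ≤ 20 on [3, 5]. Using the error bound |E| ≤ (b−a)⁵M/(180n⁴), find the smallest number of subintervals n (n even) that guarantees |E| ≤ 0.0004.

Need 640/(180n⁴) ≤ 0.0004.
n⁴ ≥ 640/(180·0.0004) = 8888.89 ⇒ n ≥ 9.7098, so the smallest even n is 10. (n must be even for Simpson's rule.)

10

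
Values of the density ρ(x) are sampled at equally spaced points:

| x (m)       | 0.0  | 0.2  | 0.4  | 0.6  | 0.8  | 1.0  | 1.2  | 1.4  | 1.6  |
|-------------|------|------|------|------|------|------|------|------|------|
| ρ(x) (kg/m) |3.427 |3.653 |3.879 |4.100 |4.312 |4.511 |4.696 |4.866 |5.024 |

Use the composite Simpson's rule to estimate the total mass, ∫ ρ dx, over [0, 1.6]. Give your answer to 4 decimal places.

6.8497

h = 0.2, n = 8.
(h/3)·[y₀ + 4y₁ + 2y₂ + 4y₃ + 2y₄ + 4y₅ + 2y₆ + 4y₇ + y₈] = 0.066667·(102.745) = 6.8497.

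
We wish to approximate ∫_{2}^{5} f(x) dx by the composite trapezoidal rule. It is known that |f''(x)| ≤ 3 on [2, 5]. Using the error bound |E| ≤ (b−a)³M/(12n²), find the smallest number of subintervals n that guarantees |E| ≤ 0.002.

Need 81/(12n²) ≤ 0.002.
n² ≥ 81/(12·0.002) = 3375 ⇒ n ≥ 58.0948, so the smallest n is 59.

59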